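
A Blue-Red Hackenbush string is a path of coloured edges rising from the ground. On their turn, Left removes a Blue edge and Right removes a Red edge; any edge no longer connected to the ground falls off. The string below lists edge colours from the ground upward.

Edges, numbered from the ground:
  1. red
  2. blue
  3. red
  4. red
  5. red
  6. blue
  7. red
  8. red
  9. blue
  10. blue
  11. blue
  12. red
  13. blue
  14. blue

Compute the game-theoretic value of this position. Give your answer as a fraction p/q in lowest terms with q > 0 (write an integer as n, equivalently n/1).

Build G(s[:k]) for k = 1..14, string s = red blue red red red blue red red blue blue blue red blue blue.
1 of 14 · r · max L −∞ · min R 0 => -1
2 of 14 · rb · max L -1 · min R 0 => -1/2
3 of 14 · rbr · max L -1 · min R -1/2 => -3/4
4 of 14 · rbrr · max L -1 · min R -3/4 => -7/8
5 of 14 · rbrrr · max L -1 · min R -7/8 => -15/16
6 of 14 · rbrrrb · max L -15/16 · min R -7/8 => -29/32
7 of 14 · rbrrrbr · max L -15/16 · min R -29/32 => -59/64
8 of 14 · rbrrrbrr · max L -15/16 · min R -59/64 => -119/128
9 of 14 · rbrrrbrrb · max L -119/128 · min R -59/64 => -237/256
10 of 14 · rbrrrbrrbb · max L -237/256 · min R -59/64 => -473/512
11 of 14 · rbrrrbrrbbb · max L -473/512 · min R -59/64 => -945/1024
12 of 14 · rbrrrbrrbbbr · max L -473/512 · min R -945/1024 => -1891/2048
13 of 14 · rbrrrbrrbbbrb · max L -1891/2048 · min R -945/1024 => -3781/4096
14 of 14 · rbrrrbrrbbbrbb · max L -3781/4096 · min R -945/1024 => -7561/8192

-7561/8192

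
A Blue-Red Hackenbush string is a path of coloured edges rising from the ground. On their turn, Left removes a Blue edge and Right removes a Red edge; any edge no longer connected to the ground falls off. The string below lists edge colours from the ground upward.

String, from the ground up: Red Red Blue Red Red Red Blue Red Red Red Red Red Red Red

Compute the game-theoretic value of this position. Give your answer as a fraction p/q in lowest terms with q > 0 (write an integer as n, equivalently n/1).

-7935/4096

Prefix values for Red Red Blue Red Red Red Blue Red Red Red Red Red Red Red via {L|R} + simplicity:
1 of 14 · R · max L −∞ · min R 0 -> -1
2 of 14 · RR · max L −∞ · min R -1 -> -2
3 of 14 · RRB · max L -2 · min R -1 -> -3/2
4 of 14 · RRBR · max L -2 · min R -3/2 -> -7/4
5 of 14 · RRBRR · max L -2 · min R -7/4 -> -15/8
6 of 14 · RRBRRR · max L -2 · min R -15/8 -> -31/16
7 of 14 · RRBRRRB · max L -31/16 · min R -15/8 -> -61/32
8 of 14 · RRBRRRBR · max L -31/16 · min R -61/32 -> -123/64
9 of 14 · RRBRRRBRR · max L -31/16 · min R -123/64 -> -247/128
10 of 14 · RRBRRRBRRR · max L -31/16 · min R -247/128 -> -495/256
11 of 14 · RRBRRRBRRRR · max L -31/16 · min R -495/256 -> -991/512
12 of 14 · RRBRRRBRRRRR · max L -31/16 · min R -991/512 -> -1983/1024
13 of 14 · RRBRRRBRRRRRR · max L -31/16 · min R -1983/1024 -> -3967/2048
14 of 14 · RRBRRRBRRRRRRR · max L -31/16 · min R -3967/2048 -> -7935/4096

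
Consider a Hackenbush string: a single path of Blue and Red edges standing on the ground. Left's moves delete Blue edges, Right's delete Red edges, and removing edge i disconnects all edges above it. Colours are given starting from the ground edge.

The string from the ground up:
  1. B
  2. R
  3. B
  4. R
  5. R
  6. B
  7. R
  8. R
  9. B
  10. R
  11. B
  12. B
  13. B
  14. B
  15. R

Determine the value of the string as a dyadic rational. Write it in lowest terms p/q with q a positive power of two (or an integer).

9405/16384

B: Left { 0 }, Right {  } gives simplest 1
BR: Left { 0 }, Right { 1 } gives simplest 1/2
BRB: Left { 0,1/2 }, Right { 1 } gives simplest 3/4
BRBR: Left { 0,1/2 }, Right { 3/4,1 } gives simplest 5/8
BRBRR: Left { 0,1/2 }, Right { 5/8,3/4,1 } gives simplest 9/16
BRBRRB: Left { 0,1/2,9/16 }, Right { 5/8,3/4,1 } gives simplest 19/32
BRBRRBR: Left { 0,1/2,9/16 }, Right { 19/32,5/8,3/4,1 } gives simplest 37/64
BRBRRBRR: Left { 0,1/2,9/16 }, Right { 37/64,19/32,5/8,3/4,1 } gives simplest 73/128
BRBRRBRRB: Left { 0,1/2,9/16,73/128 }, Right { 37/64,19/32,5/8,3/4,1 } gives simplest 147/256
BRBRRBRRBR: Left { 0,1/2,9/16,73/128 }, Right { 147/256,37/64,19/32,5/8,3/4,1 } gives simplest 293/512
BRBRRBRRBRB: Left { 0,1/2,9/16,73/128,293/512 }, Right { 147/256,37/64,19/32,5/8,3/4,1 } gives simplest 587/1024
BRBRRBRRBRBB: Left { 0,1/2,9/16,73/128,293/512,587/1024 }, Right { 147/256,37/64,19/32,5/8,3/4,1 } gives simplest 1175/2048
BRBRRBRRBRBBB: Left { 0,1/2,9/16,73/128,293/512,587/1024,1175/2048 }, Right { 147/256,37/64,19/32,5/8,3/4,1 } gives simplest 2351/4096
BRBRRBRRBRBBBB: Left { 0,1/2,9/16,73/128,293/512,587/1024,1175/2048,2351/4096 }, Right { 147/256,37/64,19/32,5/8,3/4,1 } gives simplest 4703/8192
BRBRRBRRBRBBBBR: Left { 0,1/2,9/16,73/128,293/512,587/1024,1175/2048,2351/4096 }, Right { 4703/8192,147/256,37/64,19/32,5/8,3/4,1 } gives simplest 9405/16384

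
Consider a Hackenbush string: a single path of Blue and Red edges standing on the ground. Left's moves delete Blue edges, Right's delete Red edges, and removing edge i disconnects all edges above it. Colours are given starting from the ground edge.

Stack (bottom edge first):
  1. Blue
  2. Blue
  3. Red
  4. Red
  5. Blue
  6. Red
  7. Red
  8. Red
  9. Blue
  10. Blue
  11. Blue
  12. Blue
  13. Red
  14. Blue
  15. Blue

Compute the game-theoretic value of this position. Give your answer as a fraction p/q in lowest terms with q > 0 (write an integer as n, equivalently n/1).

Prefix values for Blue Blue Red Red Blue Red Red Red Blue Blue Blue Blue Red Blue Blue via {L|R} + simplicity:
B: Left { 0 }, Right { (no moves) } — simplest 1
BB: Left { 0,1 }, Right { (no moves) } — simplest 2
BBR: Left { 0,1 }, Right { 2 } — simplest 3/2
BBRR: Left { 0,1 }, Right { 3/2,2 } — simplest 5/4
BBRRB: Left { 0,1,5/4 }, Right { 3/2,2 } — simplest 11/8
BBRRBR: Left { 0,1,5/4 }, Right { 11/8,3/2,2 } — simplest 21/16
BBRRBRR: Left { 0,1,5/4 }, Right { 21/16,11/8,3/2,2 } — simplest 41/32
BBRRBRRR: Left { 0,1,5/4 }, Right { 41/32,21/16,11/8,3/2,2 } — simplest 81/64
BBRRBRRRB: Left { 0,1,5/4,81/64 }, Right { 41/32,21/16,11/8,3/2,2 } — simplest 163/128
BBRRBRRRBB: Left { 0,1,5/4,81/64,163/128 }, Right { 41/32,21/16,11/8,3/2,2 } — simplest 327/256
BBRRBRRRBBB: Left { 0,1,5/4,81/64,163/128,327/256 }, Right { 41/32,21/16,11/8,3/2,2 } — simplest 655/512
BBRRBRRRBBBB: Left { 0,1,5/4,81/64,163/128,327/256,655/512 }, Right { 41/32,21/16,11/8,3/2,2 } — simplest 1311/1024
BBRRBRRRBBBBR: Left { 0,1,5/4,81/64,163/128,327/256,655/512 }, Right { 1311/1024,41/32,21/16,11/8,3/2,2 } — simplest 2621/2048
BBRRBRRRBBBBRB: Left { 0,1,5/4,81/64,163/128,327/256,655/512,2621/2048 }, Right { 1311/1024,41/32,21/16,11/8,3/2,2 } — simplest 5243/4096
BBRRBRRRBBBBRBB: Left { 0,1,5/4,81/64,163/128,327/256,655/512,2621/2048,5243/4096 }, Right { 1311/1024,41/32,21/16,11/8,3/2,2 } — simplest 10487/8192

10487/8192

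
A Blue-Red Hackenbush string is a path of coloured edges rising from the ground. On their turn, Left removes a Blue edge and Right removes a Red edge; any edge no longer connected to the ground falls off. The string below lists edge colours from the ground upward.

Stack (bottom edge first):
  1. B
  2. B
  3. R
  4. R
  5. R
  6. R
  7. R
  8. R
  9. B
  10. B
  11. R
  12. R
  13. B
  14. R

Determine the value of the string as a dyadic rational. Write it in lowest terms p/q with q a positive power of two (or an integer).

4197/4096

Prefix values for B B R R R R R R B B R R B R via {L|R} + simplicity:
step 1: add B to get B; options L={ 0 } R={ none } gives 1
step 2: add B to get BB; options L={ 0 1 } R={ none } gives 2
step 3: add R to get BBR; options L={ 0 1 } R={ 2 } gives 3/2
step 4: add R to get BBRR; options L={ 0 1 } R={ 3/2 2 } gives 5/4
step 5: add R to get BBRRR; options L={ 0 1 } R={ 5/4 3/2 2 } gives 9/8
step 6: add R to get BBRRRR; options L={ 0 1 } R={ 9/8 5/4 3/2 2 } gives 17/16
step 7: add R to get BBRRRRR; options L={ 0 1 } R={ 17/16 9/8 5/4 3/2 2 } gives 33/32
step 8: add R to get BBRRRRRR; options L={ 0 1 } R={ 33/32 17/16 9/8 5/4 3/2 2 } gives 65/64
step 9: add B to get BBRRRRRRB; options L={ 0 1 65/64 } R={ 33/32 17/16 9/8 5/4 3/2 2 } gives 131/128
step 10: add B to get BBRRRRRRBB; options L={ 0 1 65/64 131/128 } R={ 33/32 17/16 9/8 5/4 3/2 2 } gives 263/256
step 11: add R to get BBRRRRRRBBR; options L={ 0 1 65/64 131/128 } R={ 263/256 33/32 17/16 9/8 5/4 3/2 2 } gives 525/512
step 12: add R to get BBRRRRRRBBRR; options L={ 0 1 65/64 131/128 } R={ 525/512 263/256 33/32 17/16 9/8 5/4 3/2 2 } gives 1049/1024
step 13: add B to get BBRRRRRRBBRRB; options L={ 0 1 65/64 131/128 1049/1024 } R={ 525/512 263/256 33/32 17/16 9/8 5/4 3/2 2 } gives 2099/2048
step 14: add R to get BBRRRRRRBBRRBR; options L={ 0 1 65/64 131/128 1049/1024 } R={ 2099/2048 525/512 263/256 33/32 17/16 9/8 5/4 3/2 2 } gives 4197/4096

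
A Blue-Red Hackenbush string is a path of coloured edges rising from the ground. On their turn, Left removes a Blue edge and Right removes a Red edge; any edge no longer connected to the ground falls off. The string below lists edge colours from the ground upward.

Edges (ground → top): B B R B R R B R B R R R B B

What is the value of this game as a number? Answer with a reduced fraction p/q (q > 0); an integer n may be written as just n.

6471/4096

Build val(s[:k]) for k = 1..14, string s = B B R B R R B R B R R R B B.
1 of 14 · B · max L 0 · min R +∞ → 1
2 of 14 · BB · max L 1 · min R +∞ → 2
3 of 14 · BBR · max L 1 · min R 2 → 3/2
4 of 14 · BBRB · max L 3/2 · min R 2 → 7/4
5 of 14 · BBRBR · max L 3/2 · min R 7/4 → 13/8
6 of 14 · BBRBRR · max L 3/2 · min R 13/8 → 25/16
7 of 14 · BBRBRRB · max L 25/16 · min R 13/8 → 51/32
8 of 14 · BBRBRRBR · max L 25/16 · min R 51/32 → 101/64
9 of 14 · BBRBRRBRB · max L 101/64 · min R 51/32 → 203/128
10 of 14 · BBRBRRBRBR · max L 101/64 · min R 203/128 → 405/256
11 of 14 · BBRBRRBRBRR · max L 101/64 · min R 405/256 → 809/512
12 of 14 · BBRBRRBRBRRR · max L 101/64 · min R 809/512 → 1617/1024
13 of 14 · BBRBRRBRBRRRB · max L 1617/1024 · min R 809/512 → 3235/2048
14 of 14 · BBRBRRBRBRRRBB · max L 3235/2048 · min R 809/512 → 6471/4096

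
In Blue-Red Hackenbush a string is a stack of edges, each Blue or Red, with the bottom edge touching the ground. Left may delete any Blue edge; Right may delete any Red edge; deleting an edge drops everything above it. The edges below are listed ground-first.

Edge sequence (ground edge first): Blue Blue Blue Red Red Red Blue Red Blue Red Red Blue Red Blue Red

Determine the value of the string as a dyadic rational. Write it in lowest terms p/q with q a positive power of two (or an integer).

8853/4096

1 of 15 · B · max L 0 · min R +∞ => 1
2 of 15 · BB · max L 1 · min R +∞ => 2
3 of 15 · BBB · max L 2 · min R +∞ => 3
4 of 15 · BBBR · max L 2 · min R 3 => 5/2
5 of 15 · BBBRR · max L 2 · min R 5/2 => 9/4
6 of 15 · BBBRRR · max L 2 · min R 9/4 => 17/8
7 of 15 · BBBRRRB · max L 17/8 · min R 9/4 => 35/16
8 of 15 · BBBRRRBR · max L 17/8 · min R 35/16 => 69/32
9 of 15 · BBBRRRBRB · max L 69/32 · min R 35/16 => 139/64
10 of 15 · BBBRRRBRBR · max L 69/32 · min R 139/64 => 277/128
11 of 15 · BBBRRRBRBRR · max L 69/32 · min R 277/128 => 553/256
12 of 15 · BBBRRRBRBRRB · max L 553/256 · min R 277/128 => 1107/512
13 of 15 · BBBRRRBRBRRBR · max L 553/256 · min R 1107/512 => 2213/1024
14 of 15 · BBBRRRBRBRRBRB · max L 2213/1024 · min R 1107/512 => 4427/2048
15 of 15 · BBBRRRBRBRRBRBR · max L 2213/1024 · min R 4427/2048 => 8853/4096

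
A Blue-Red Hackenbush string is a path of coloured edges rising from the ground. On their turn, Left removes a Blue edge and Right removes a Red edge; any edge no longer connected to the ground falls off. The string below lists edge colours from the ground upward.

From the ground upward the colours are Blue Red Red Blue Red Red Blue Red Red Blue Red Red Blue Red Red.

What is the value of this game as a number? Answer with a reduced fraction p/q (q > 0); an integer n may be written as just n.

4681/16384

1 of 15 · B · max L 0 · min R +∞ gives 1
2 of 15 · BR · max L 0 · min R 1 gives 1/2
3 of 15 · BRR · max L 0 · min R 1/2 gives 1/4
4 of 15 · BRRB · max L 1/4 · min R 1/2 gives 3/8
5 of 15 · BRRBR · max L 1/4 · min R 3/8 gives 5/16
6 of 15 · BRRBRR · max L 1/4 · min R 5/16 gives 9/32
7 of 15 · BRRBRRB · max L 9/32 · min R 5/16 gives 19/64
8 of 15 · BRRBRRBR · max L 9/32 · min R 19/64 gives 37/128
9 of 15 · BRRBRRBRR · max L 9/32 · min R 37/128 gives 73/256
10 of 15 · BRRBRRBRRB · max L 73/256 · min R 37/128 gives 147/512
11 of 15 · BRRBRRBRRBR · max L 73/256 · min R 147/512 gives 293/1024
12 of 15 · BRRBRRBRRBRR · max L 73/256 · min R 293/1024 gives 585/2048
13 of 15 · BRRBRRBRRBRRB · max L 585/2048 · min R 293/1024 gives 1171/4096
14 of 15 · BRRBRRBRRBRRBR · max L 585/2048 · min R 1171/4096 gives 2341/8192
15 of 15 · BRRBRRBRRBRRBRR · max L 585/2048 · min R 2341/8192 gives 4681/16384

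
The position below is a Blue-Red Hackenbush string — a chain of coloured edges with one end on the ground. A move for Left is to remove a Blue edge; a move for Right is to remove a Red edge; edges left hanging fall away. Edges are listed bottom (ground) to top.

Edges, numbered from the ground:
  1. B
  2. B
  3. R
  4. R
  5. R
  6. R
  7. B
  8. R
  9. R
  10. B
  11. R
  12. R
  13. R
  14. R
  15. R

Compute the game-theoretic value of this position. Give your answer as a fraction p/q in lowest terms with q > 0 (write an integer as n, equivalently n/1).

B: Left { 0 }, Right { — } gives simplest 1
BB: Left { 0; 1 }, Right { — } gives simplest 2
BBR: Left { 0; 1 }, Right { 2 } gives simplest 3/2
BBRR: Left { 0; 1 }, Right { 3/2; 2 } gives simplest 5/4
BBRRR: Left { 0; 1 }, Right { 5/4; 3/2; 2 } gives simplest 9/8
BBRRRR: Left { 0; 1 }, Right { 9/8; 5/4; 3/2; 2 } gives simplest 17/16
BBRRRRB: Left { 0; 1; 17/16 }, Right { 9/8; 5/4; 3/2; 2 } gives simplest 35/32
BBRRRRBR: Left { 0; 1; 17/16 }, Right { 35/32; 9/8; 5/4; 3/2; 2 } gives simplest 69/64
BBRRRRBRR: Left { 0; 1; 17/16 }, Right { 69/64; 35/32; 9/8; 5/4; 3/2; 2 } gives simplest 137/128
BBRRRRBRRB: Left { 0; 1; 17/16; 137/128 }, Right { 69/64; 35/32; 9/8; 5/4; 3/2; 2 } gives simplest 275/256
BBRRRRBRRBR: Left { 0; 1; 17/16; 137/128 }, Right { 275/256; 69/64; 35/32; 9/8; 5/4; 3/2; 2 } gives simplest 549/512
BBRRRRBRRBRR: Left { 0; 1; 17/16; 137/128 }, Right { 549/512; 275/256; 69/64; 35/32; 9/8; 5/4; 3/2; 2 } gives simplest 1097/1024
BBRRRRBRRBRRR: Left { 0; 1; 17/16; 137/128 }, Right { 1097/1024; 549/512; 275/256; 69/64; 35/32; 9/8; 5/4; 3/2; 2 } gives simplest 2193/2048
BBRRRRBRRBRRRR: Left { 0; 1; 17/16; 137/128 }, Right { 2193/2048; 1097/1024; 549/512; 275/256; 69/64; 35/32; 9/8; 5/4; 3/2; 2 } gives simplest 4385/4096
BBRRRRBRRBRRRRR: Left { 0; 1; 17/16; 137/128 }, Right { 4385/4096; 2193/2048; 1097/1024; 549/512; 275/256; 69/64; 35/32; 9/8; 5/4; 3/2; 2 } gives simplest 8769/8192

8769/8192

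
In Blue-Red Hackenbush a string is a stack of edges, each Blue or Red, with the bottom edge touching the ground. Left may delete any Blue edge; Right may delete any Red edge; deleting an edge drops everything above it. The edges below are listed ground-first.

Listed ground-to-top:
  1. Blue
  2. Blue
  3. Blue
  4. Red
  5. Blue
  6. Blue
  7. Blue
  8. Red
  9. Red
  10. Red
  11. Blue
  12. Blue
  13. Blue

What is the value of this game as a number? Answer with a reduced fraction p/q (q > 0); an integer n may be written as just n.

Prefix values for Blue Blue Blue Red Blue Blue Blue Red Red Red Blue Blue Blue via {L|R} + simplicity:
step 1: add Blue to get B; options L={ 0 } R={ · } gives 1
step 2: add Blue to get BB; options L={ 0 1 } R={ · } gives 2
step 3: add Blue to get BBB; options L={ 0 1 2 } R={ · } gives 3
step 4: add Red to get BBBR; options L={ 0 1 2 } R={ 3 } gives 5/2
step 5: add Blue to get BBBRB; options L={ 0 1 2 5/2 } R={ 3 } gives 11/4
step 6: add Blue to get BBBRBB; options L={ 0 1 2 5/2 11/4 } R={ 3 } gives 23/8
step 7: add Blue to get BBBRBBB; options L={ 0 1 2 5/2 11/4 23/8 } R={ 3 } gives 47/16
step 8: add Red to get BBBRBBBR; options L={ 0 1 2 5/2 11/4 23/8 } R={ 47/16 3 } gives 93/32
step 9: add Red to get BBBRBBBRR; options L={ 0 1 2 5/2 11/4 23/8 } R={ 93/32 47/16 3 } gives 185/64
step 10: add Red to get BBBRBBBRRR; options L={ 0 1 2 5/2 11/4 23/8 } R={ 185/64 93/32 47/16 3 } gives 369/128
step 11: add Blue to get BBBRBBBRRRB; options L={ 0 1 2 5/2 11/4 23/8 369/128 } R={ 185/64 93/32 47/16 3 } gives 739/256
step 12: add Blue to get BBBRBBBRRRBB; options L={ 0 1 2 5/2 11/4 23/8 369/128 739/256 } R={ 185/64 93/32 47/16 3 } gives 1479/512
step 13: add Blue to get BBBRBBBRRRBBB; options L={ 0 1 2 5/2 11/4 23/8 369/128 739/256 1479/512 } R={ 185/64 93/32 47/16 3 } gives 2959/1024

2959/1024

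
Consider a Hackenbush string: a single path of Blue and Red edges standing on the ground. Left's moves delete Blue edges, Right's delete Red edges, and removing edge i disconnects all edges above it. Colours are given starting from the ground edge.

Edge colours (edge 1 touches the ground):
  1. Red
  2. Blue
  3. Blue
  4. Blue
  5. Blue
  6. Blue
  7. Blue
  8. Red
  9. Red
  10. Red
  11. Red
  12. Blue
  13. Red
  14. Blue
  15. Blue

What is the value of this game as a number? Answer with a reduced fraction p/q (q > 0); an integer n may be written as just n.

value(R) = { none | 0 } ⇒ -1
value(RB) = { -1 | 0 } ⇒ -1/2
value(RBB) = { -1 -1/2 | 0 } ⇒ -1/4
value(RBBB) = { -1 -1/2 -1/4 | 0 } ⇒ -1/8
value(RBBBB) = { -1 -1/2 -1/4 -1/8 | 0 } ⇒ -1/16
value(RBBBBB) = { -1 -1/2 -1/4 -1/8 -1/16 | 0 } ⇒ -1/32
value(RBBBBBB) = { -1 -1/2 -1/4 -1/8 -1/16 -1/32 | 0 } ⇒ -1/64
value(RBBBBBBR) = { -1 -1/2 -1/4 -1/8 -1/16 -1/32 | -1/64 0 } ⇒ -3/128
value(RBBBBBBRR) = { -1 -1/2 -1/4 -1/8 -1/16 -1/32 | -3/128 -1/64 0 } ⇒ -7/256
value(RBBBBBBRRR) = { -1 -1/2 -1/4 -1/8 -1/16 -1/32 | -7/256 -3/128 -1/64 0 } ⇒ -15/512
value(RBBBBBBRRRR) = { -1 -1/2 -1/4 -1/8 -1/16 -1/32 | -15/512 -7/256 -3/128 -1/64 0 } ⇒ -31/1024
value(RBBBBBBRRRRB) = { -1 -1/2 -1/4 -1/8 -1/16 -1/32 -31/1024 | -15/512 -7/256 -3/128 -1/64 0 } ⇒ -61/2048
value(RBBBBBBRRRRBR) = { -1 -1/2 -1/4 -1/8 -1/16 -1/32 -31/1024 | -61/2048 -15/512 -7/256 -3/128 -1/64 0 } ⇒ -123/4096
value(RBBBBBBRRRRBRB) = { -1 -1/2 -1/4 -1/8 -1/16 -1/32 -31/1024 -123/4096 | -61/2048 -15/512 -7/256 -3/128 -1/64 0 } ⇒ -245/8192
value(RBBBBBBRRRRBRBB) = { -1 -1/2 -1/4 -1/8 -1/16 -1/32 -31/1024 -123/4096 -245/8192 | -61/2048 -15/512 -7/256 -3/128 -1/64 0 } ⇒ -489/16384

-489/16384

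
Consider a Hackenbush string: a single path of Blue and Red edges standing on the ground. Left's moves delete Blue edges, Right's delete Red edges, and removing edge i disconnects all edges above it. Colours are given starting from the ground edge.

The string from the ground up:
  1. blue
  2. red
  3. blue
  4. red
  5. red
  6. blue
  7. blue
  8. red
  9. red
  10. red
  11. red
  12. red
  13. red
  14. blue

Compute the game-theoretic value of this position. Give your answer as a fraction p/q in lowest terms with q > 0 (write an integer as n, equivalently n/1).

Build g(s[:k]) for k = 1..14, string s = blue red blue red red blue blue red red red red red red blue.
g(b) = { 0 | ∅ } => 1
g(br) = { 0 | 1 } => 1/2
g(brb) = { 0, 1/2 | 1 } => 3/4
g(brbr) = { 0, 1/2 | 3/4, 1 } => 5/8
g(brbrr) = { 0, 1/2 | 5/8, 3/4, 1 } => 9/16
g(brbrrb) = { 0, 1/2, 9/16 | 5/8, 3/4, 1 } => 19/32
g(brbrrbb) = { 0, 1/2, 9/16, 19/32 | 5/8, 3/4, 1 } => 39/64
g(brbrrbbr) = { 0, 1/2, 9/16, 19/32 | 39/64, 5/8, 3/4, 1 } => 77/128
g(brbrrbbrr) = { 0, 1/2, 9/16, 19/32 | 77/128, 39/64, 5/8, 3/4, 1 } => 153/256
g(brbrrbbrrr) = { 0, 1/2, 9/16, 19/32 | 153/256, 77/128, 39/64, 5/8, 3/4, 1 } => 305/512
g(brbrrbbrrrr) = { 0, 1/2, 9/16, 19/32 | 305/512, 153/256, 77/128, 39/64, 5/8, 3/4, 1 } => 609/1024
g(brbrrbbrrrrr) = { 0, 1/2, 9/16, 19/32 | 609/1024, 305/512, 153/256, 77/128, 39/64, 5/8, 3/4, 1 } => 1217/2048
g(brbrrbbrrrrrr) = { 0, 1/2, 9/16, 19/32 | 1217/2048, 609/1024, 305/512, 153/256, 77/128, 39/64, 5/8, 3/4, 1 } => 2433/4096
g(brbrrbbrrrrrrb) = { 0, 1/2, 9/16, 19/32, 2433/4096 | 1217/2048, 609/1024, 305/512, 153/256, 77/128, 39/64, 5/8, 3/4, 1 } => 4867/8192

4867/8192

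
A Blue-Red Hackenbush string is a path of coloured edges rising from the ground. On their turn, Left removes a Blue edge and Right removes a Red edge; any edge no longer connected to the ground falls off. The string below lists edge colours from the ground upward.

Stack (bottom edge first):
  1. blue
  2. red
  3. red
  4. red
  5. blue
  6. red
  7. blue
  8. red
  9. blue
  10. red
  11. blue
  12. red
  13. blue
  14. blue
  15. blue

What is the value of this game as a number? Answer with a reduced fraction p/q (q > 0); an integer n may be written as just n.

b: Left { 0 }, Right { · } — simplest 1
br: Left { 0 }, Right { 1 } — simplest 1/2
brr: Left { 0 }, Right { 1/2 1 } — simplest 1/4
brrr: Left { 0 }, Right { 1/4 1/2 1 } — simplest 1/8
brrrb: Left { 0 1/8 }, Right { 1/4 1/2 1 } — simplest 3/16
brrrbr: Left { 0 1/8 }, Right { 3/16 1/4 1/2 1 } — simplest 5/32
brrrbrb: Left { 0 1/8 5/32 }, Right { 3/16 1/4 1/2 1 } — simplest 11/64
brrrbrbr: Left { 0 1/8 5/32 }, Right { 11/64 3/16 1/4 1/2 1 } — simplest 21/128
brrrbrbrb: Left { 0 1/8 5/32 21/128 }, Right { 11/64 3/16 1/4 1/2 1 } — simplest 43/256
brrrbrbrbr: Left { 0 1/8 5/32 21/128 }, Right { 43/256 11/64 3/16 1/4 1/2 1 } — simplest 85/512
brrrbrbrbrb: Left { 0 1/8 5/32 21/128 85/512 }, Right { 43/256 11/64 3/16 1/4 1/2 1 } — simplest 171/1024
brrrbrbrbrbr: Left { 0 1/8 5/32 21/128 85/512 }, Right { 171/1024 43/256 11/64 3/16 1/4 1/2 1 } — simplest 341/2048
brrrbrbrbrbrb: Left { 0 1/8 5/32 21/128 85/512 341/2048 }, Right { 171/1024 43/256 11/64 3/16 1/4 1/2 1 } — simplest 683/4096
brrrbrbrbrbrbb: Left { 0 1/8 5/32 21/128 85/512 341/2048 683/4096 }, Right { 171/1024 43/256 11/64 3/16 1/4 1/2 1 } — simplest 1367/8192
brrrbrbrbrbrbbb: Left { 0 1/8 5/32 21/128 85/512 341/2048 683/4096 1367/8192 }, Right { 171/1024 43/256 11/64 3/16 1/4 1/2 1 } — simplest 2735/16384

2735/16384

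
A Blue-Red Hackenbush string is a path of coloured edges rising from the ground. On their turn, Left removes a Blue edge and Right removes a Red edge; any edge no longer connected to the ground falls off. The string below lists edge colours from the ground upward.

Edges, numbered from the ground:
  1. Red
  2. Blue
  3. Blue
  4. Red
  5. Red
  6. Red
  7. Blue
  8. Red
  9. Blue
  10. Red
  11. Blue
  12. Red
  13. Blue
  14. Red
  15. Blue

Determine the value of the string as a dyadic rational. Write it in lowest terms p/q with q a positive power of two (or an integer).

-7509/16384

Recurse on prefixes of the 15-edge string Red Blue Blue Red Red Red Blue Red Blue Red Blue Red Blue Red Blue:
edge 1 of 15 (Red): { · | 0 } ⇒ -1
edge 2 of 15 (Blue): { -1 | 0 } ⇒ -1/2
edge 3 of 15 (Blue): { -1; -1/2 | 0 } ⇒ -1/4
edge 4 of 15 (Red): { -1; -1/2 | -1/4; 0 } ⇒ -3/8
edge 5 of 15 (Red): { -1; -1/2 | -3/8; -1/4; 0 } ⇒ -7/16
edge 6 of 15 (Red): { -1; -1/2 | -7/16; -3/8; -1/4; 0 } ⇒ -15/32
edge 7 of 15 (Blue): { -1; -1/2; -15/32 | -7/16; -3/8; -1/4; 0 } ⇒ -29/64
edge 8 of 15 (Red): { -1; -1/2; -15/32 | -29/64; -7/16; -3/8; -1/4; 0 } ⇒ -59/128
edge 9 of 15 (Blue): { -1; -1/2; -15/32; -59/128 | -29/64; -7/16; -3/8; -1/4; 0 } ⇒ -117/256
edge 10 of 15 (Red): { -1; -1/2; -15/32; -59/128 | -117/256; -29/64; -7/16; -3/8; -1/4; 0 } ⇒ -235/512
edge 11 of 15 (Blue): { -1; -1/2; -15/32; -59/128; -235/512 | -117/256; -29/64; -7/16; -3/8; -1/4; 0 } ⇒ -469/1024
edge 12 of 15 (Red): { -1; -1/2; -15/32; -59/128; -235/512 | -469/1024; -117/256; -29/64; -7/16; -3/8; -1/4; 0 } ⇒ -939/2048
edge 13 of 15 (Blue): { -1; -1/2; -15/32; -59/128; -235/512; -939/2048 | -469/1024; -117/256; -29/64; -7/16; -3/8; -1/4; 0 } ⇒ -1877/4096
edge 14 of 15 (Red): { -1; -1/2; -15/32; -59/128; -235/512; -939/2048 | -1877/4096; -469/1024; -117/256; -29/64; -7/16; -3/8; -1/4; 0 } ⇒ -3755/8192
edge 15 of 15 (Blue): { -1; -1/2; -15/32; -59/128; -235/512; -939/2048; -3755/8192 | -1877/4096; -469/1024; -117/256; -29/64; -7/16; -3/8; -1/4; 0 } ⇒ -7509/16384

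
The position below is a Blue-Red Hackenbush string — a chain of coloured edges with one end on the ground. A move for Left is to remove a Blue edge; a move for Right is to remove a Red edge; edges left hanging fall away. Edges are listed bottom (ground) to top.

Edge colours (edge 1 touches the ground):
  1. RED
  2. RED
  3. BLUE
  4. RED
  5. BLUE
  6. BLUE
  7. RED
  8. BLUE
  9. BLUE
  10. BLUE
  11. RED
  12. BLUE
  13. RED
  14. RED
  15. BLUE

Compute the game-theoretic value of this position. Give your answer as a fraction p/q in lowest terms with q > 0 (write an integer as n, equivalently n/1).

-12845/8192

Build val(s[:k]) for k = 1..15, string s = RED RED BLUE RED BLUE BLUE RED BLUE BLUE BLUE RED BLUE RED RED BLUE.
edge 1 of 15 (RED): {  | 0 } gives -1
edge 2 of 15 (RED): {  | -1,0 } gives -2
edge 3 of 15 (BLUE): { -2 | -1,0 } gives -3/2
edge 4 of 15 (RED): { -2 | -3/2,-1,0 } gives -7/4
edge 5 of 15 (BLUE): { -2,-7/4 | -3/2,-1,0 } gives -13/8
edge 6 of 15 (BLUE): { -2,-7/4,-13/8 | -3/2,-1,0 } gives -25/16
edge 7 of 15 (RED): { -2,-7/4,-13/8 | -25/16,-3/2,-1,0 } gives -51/32
edge 8 of 15 (BLUE): { -2,-7/4,-13/8,-51/32 | -25/16,-3/2,-1,0 } gives -101/64
edge 9 of 15 (BLUE): { -2,-7/4,-13/8,-51/32,-101/64 | -25/16,-3/2,-1,0 } gives -201/128
edge 10 of 15 (BLUE): { -2,-7/4,-13/8,-51/32,-101/64,-201/128 | -25/16,-3/2,-1,0 } gives -401/256
edge 11 of 15 (RED): { -2,-7/4,-13/8,-51/32,-101/64,-201/128 | -401/256,-25/16,-3/2,-1,0 } gives -803/512
edge 12 of 15 (BLUE): { -2,-7/4,-13/8,-51/32,-101/64,-201/128,-803/512 | -401/256,-25/16,-3/2,-1,0 } gives -1605/1024
edge 13 of 15 (RED): { -2,-7/4,-13/8,-51/32,-101/64,-201/128,-803/512 | -1605/1024,-401/256,-25/16,-3/2,-1,0 } gives -3211/2048
edge 14 of 15 (RED): { -2,-7/4,-13/8,-51/32,-101/64,-201/128,-803/512 | -3211/2048,-1605/1024,-401/256,-25/16,-3/2,-1,0 } gives -6423/4096
edge 15 of 15 (BLUE): { -2,-7/4,-13/8,-51/32,-101/64,-201/128,-803/512,-6423/4096 | -3211/2048,-1605/1024,-401/256,-25/16,-3/2,-1,0 } gives -12845/8192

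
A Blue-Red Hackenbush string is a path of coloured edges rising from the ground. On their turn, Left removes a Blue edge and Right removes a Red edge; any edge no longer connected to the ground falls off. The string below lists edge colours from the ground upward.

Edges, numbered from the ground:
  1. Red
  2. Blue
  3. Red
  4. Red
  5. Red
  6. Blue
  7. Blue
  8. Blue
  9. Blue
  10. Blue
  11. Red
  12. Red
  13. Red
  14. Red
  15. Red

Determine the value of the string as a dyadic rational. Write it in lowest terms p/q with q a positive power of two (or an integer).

-14399/16384

value(R) = { none | 0 } so -1
value(RB) = { -1 | 0 } so -1/2
value(RBR) = { -1 | -1/2 0 } so -3/4
value(RBRR) = { -1 | -3/4 -1/2 0 } so -7/8
value(RBRRR) = { -1 | -7/8 -3/4 -1/2 0 } so -15/16
value(RBRRRB) = { -1 -15/16 | -7/8 -3/4 -1/2 0 } so -29/32
value(RBRRRBB) = { -1 -15/16 -29/32 | -7/8 -3/4 -1/2 0 } so -57/64
value(RBRRRBBB) = { -1 -15/16 -29/32 -57/64 | -7/8 -3/4 -1/2 0 } so -113/128
value(RBRRRBBBB) = { -1 -15/16 -29/32 -57/64 -113/128 | -7/8 -3/4 -1/2 0 } so -225/256
value(RBRRRBBBBB) = { -1 -15/16 -29/32 -57/64 -113/128 -225/256 | -7/8 -3/4 -1/2 0 } so -449/512
value(RBRRRBBBBBR) = { -1 -15/16 -29/32 -57/64 -113/128 -225/256 | -449/512 -7/8 -3/4 -1/2 0 } so -899/1024
value(RBRRRBBBBBRR) = { -1 -15/16 -29/32 -57/64 -113/128 -225/256 | -899/1024 -449/512 -7/8 -3/4 -1/2 0 } so -1799/2048
value(RBRRRBBBBBRRR) = { -1 -15/16 -29/32 -57/64 -113/128 -225/256 | -1799/2048 -899/1024 -449/512 -7/8 -3/4 -1/2 0 } so -3599/4096
value(RBRRRBBBBBRRRR) = { -1 -15/16 -29/32 -57/64 -113/128 -225/256 | -3599/4096 -1799/2048 -899/1024 -449/512 -7/8 -3/4 -1/2 0 } so -7199/8192
value(RBRRRBBBBBRRRRR) = { -1 -15/16 -29/32 -57/64 -113/128 -225/256 | -7199/8192 -3599/4096 -1799/2048 -899/1024 -449/512 -7/8 -3/4 -1/2 0 } so -14399/16384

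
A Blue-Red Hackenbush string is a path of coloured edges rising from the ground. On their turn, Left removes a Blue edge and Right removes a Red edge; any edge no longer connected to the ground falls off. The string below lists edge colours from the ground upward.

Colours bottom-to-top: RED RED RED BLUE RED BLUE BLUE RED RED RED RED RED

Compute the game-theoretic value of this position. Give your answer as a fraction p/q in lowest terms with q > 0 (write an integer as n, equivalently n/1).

-1343/512

Prefix values for RED RED RED BLUE RED BLUE BLUE RED RED RED RED RED via {L|R} + simplicity:
R: Left { · }, Right { 0 } ⇒ simplest -1
RR: Left { · }, Right { -1 0 } ⇒ simplest -2
RRR: Left { · }, Right { -2 -1 0 } ⇒ simplest -3
RRRB: Left { -3 }, Right { -2 -1 0 } ⇒ simplest -5/2
RRRBR: Left { -3 }, Right { -5/2 -2 -1 0 } ⇒ simplest -11/4
RRRBRB: Left { -3 -11/4 }, Right { -5/2 -2 -1 0 } ⇒ simplest -21/8
RRRBRBB: Left { -3 -11/4 -21/8 }, Right { -5/2 -2 -1 0 } ⇒ simplest -41/16
RRRBRBBR: Left { -3 -11/4 -21/8 }, Right { -41/16 -5/2 -2 -1 0 } ⇒ simplest -83/32
RRRBRBBRR: Left { -3 -11/4 -21/8 }, Right { -83/32 -41/16 -5/2 -2 -1 0 } ⇒ simplest -167/64
RRRBRBBRRR: Left { -3 -11/4 -21/8 }, Right { -167/64 -83/32 -41/16 -5/2 -2 -1 0 } ⇒ simplest -335/128
RRRBRBBRRRR: Left { -3 -11/4 -21/8 }, Right { -335/128 -167/64 -83/32 -41/16 -5/2 -2 -1 0 } ⇒ simplest -671/256
RRRBRBBRRRRR: Left { -3 -11/4 -21/8 }, Right { -671/256 -335/128 -167/64 -83/32 -41/16 -5/2 -2 -1 0 } ⇒ simplest -1343/512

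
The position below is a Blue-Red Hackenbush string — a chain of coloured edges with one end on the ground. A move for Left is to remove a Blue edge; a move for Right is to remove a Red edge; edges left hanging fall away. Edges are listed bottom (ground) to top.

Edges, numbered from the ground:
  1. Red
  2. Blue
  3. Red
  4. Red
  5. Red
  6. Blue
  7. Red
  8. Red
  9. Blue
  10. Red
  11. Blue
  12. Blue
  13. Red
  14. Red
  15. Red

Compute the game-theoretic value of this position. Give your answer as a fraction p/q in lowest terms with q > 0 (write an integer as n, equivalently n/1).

value(R) = { — | 0 } => -1
value(RB) = { -1 | 0 } => -1/2
value(RBR) = { -1 | -1/2,0 } => -3/4
value(RBRR) = { -1 | -3/4,-1/2,0 } => -7/8
value(RBRRR) = { -1 | -7/8,-3/4,-1/2,0 } => -15/16
value(RBRRRB) = { -1,-15/16 | -7/8,-3/4,-1/2,0 } => -29/32
value(RBRRRBR) = { -1,-15/16 | -29/32,-7/8,-3/4,-1/2,0 } => -59/64
value(RBRRRBRR) = { -1,-15/16 | -59/64,-29/32,-7/8,-3/4,-1/2,0 } => -119/128
value(RBRRRBRRB) = { -1,-15/16,-119/128 | -59/64,-29/32,-7/8,-3/4,-1/2,0 } => -237/256
value(RBRRRBRRBR) = { -1,-15/16,-119/128 | -237/256,-59/64,-29/32,-7/8,-3/4,-1/2,0 } => -475/512
value(RBRRRBRRBRB) = { -1,-15/16,-119/128,-475/512 | -237/256,-59/64,-29/32,-7/8,-3/4,-1/2,0 } => -949/1024
value(RBRRRBRRBRBB) = { -1,-15/16,-119/128,-475/512,-949/1024 | -237/256,-59/64,-29/32,-7/8,-3/4,-1/2,0 } => -1897/2048
value(RBRRRBRRBRBBR) = { -1,-15/16,-119/128,-475/512,-949/1024 | -1897/2048,-237/256,-59/64,-29/32,-7/8,-3/4,-1/2,0 } => -3795/4096
value(RBRRRBRRBRBBRR) = { -1,-15/16,-119/128,-475/512,-949/1024 | -3795/4096,-1897/2048,-237/256,-59/64,-29/32,-7/8,-3/4,-1/2,0 } => -7591/8192
value(RBRRRBRRBRBBRRR) = { -1,-15/16,-119/128,-475/512,-949/1024 | -7591/8192,-3795/4096,-1897/2048,-237/256,-59/64,-29/32,-7/8,-3/4,-1/2,0 } => -15183/16384

-15183/16384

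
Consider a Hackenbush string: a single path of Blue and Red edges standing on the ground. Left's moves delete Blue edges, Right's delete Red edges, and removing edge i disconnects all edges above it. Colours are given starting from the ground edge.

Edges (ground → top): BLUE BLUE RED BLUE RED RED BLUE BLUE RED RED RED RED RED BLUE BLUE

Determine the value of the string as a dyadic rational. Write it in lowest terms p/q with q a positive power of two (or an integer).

B: Left { 0 }, Right { (no moves) } => simplest 1
BB: Left { 0, 1 }, Right { (no moves) } => simplest 2
BBR: Left { 0, 1 }, Right { 2 } => simplest 3/2
BBRB: Left { 0, 1, 3/2 }, Right { 2 } => simplest 7/4
BBRBR: Left { 0, 1, 3/2 }, Right { 7/4, 2 } => simplest 13/8
BBRBRR: Left { 0, 1, 3/2 }, Right { 13/8, 7/4, 2 } => simplest 25/16
BBRBRRB: Left { 0, 1, 3/2, 25/16 }, Right { 13/8, 7/4, 2 } => simplest 51/32
BBRBRRBB: Left { 0, 1, 3/2, 25/16, 51/32 }, Right { 13/8, 7/4, 2 } => simplest 103/64
BBRBRRBBR: Left { 0, 1, 3/2, 25/16, 51/32 }, Right { 103/64, 13/8, 7/4, 2 } => simplest 205/128
BBRBRRBBRR: Left { 0, 1, 3/2, 25/16, 51/32 }, Right { 205/128, 103/64, 13/8, 7/4, 2 } => simplest 409/256
BBRBRRBBRRR: Left { 0, 1, 3/2, 25/16, 51/32 }, Right { 409/256, 205/128, 103/64, 13/8, 7/4, 2 } => simplest 817/512
BBRBRRBBRRRR: Left { 0, 1, 3/2, 25/16, 51/32 }, Right { 817/512, 409/256, 205/128, 103/64, 13/8, 7/4, 2 } => simplest 1633/1024
BBRBRRBBRRRRR: Left { 0, 1, 3/2, 25/16, 51/32 }, Right { 1633/1024, 817/512, 409/256, 205/128, 103/64, 13/8, 7/4, 2 } => simplest 3265/2048
BBRBRRBBRRRRRB: Left { 0, 1, 3/2, 25/16, 51/32, 3265/2048 }, Right { 1633/1024, 817/512, 409/256, 205/128, 103/64, 13/8, 7/4, 2 } => simplest 6531/4096
BBRBRRBBRRRRRBB: Left { 0, 1, 3/2, 25/16, 51/32, 3265/2048, 6531/4096 }, Right { 1633/1024, 817/512, 409/256, 205/128, 103/64, 13/8, 7/4, 2 } => simplest 13063/8192

13063/8192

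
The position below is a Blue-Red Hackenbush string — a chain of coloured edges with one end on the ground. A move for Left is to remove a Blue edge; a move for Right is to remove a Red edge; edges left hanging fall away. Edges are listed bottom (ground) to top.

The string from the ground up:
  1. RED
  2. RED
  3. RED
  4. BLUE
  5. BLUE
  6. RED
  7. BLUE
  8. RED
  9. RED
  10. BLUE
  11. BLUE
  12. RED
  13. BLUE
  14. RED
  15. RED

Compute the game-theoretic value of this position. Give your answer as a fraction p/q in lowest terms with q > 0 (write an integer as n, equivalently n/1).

-9623/4096

Build v(s[:k]) for k = 1..15, string s = RED RED RED BLUE BLUE RED BLUE RED RED BLUE BLUE RED BLUE RED RED.
v(R) = {  | 0 } — -1
v(RR) = {  | -1; 0 } — -2
v(RRR) = {  | -2; -1; 0 } — -3
v(RRRB) = { -3 | -2; -1; 0 } — -5/2
v(RRRBB) = { -3; -5/2 | -2; -1; 0 } — -9/4
v(RRRBBR) = { -3; -5/2 | -9/4; -2; -1; 0 } — -19/8
v(RRRBBRB) = { -3; -5/2; -19/8 | -9/4; -2; -1; 0 } — -37/16
v(RRRBBRBR) = { -3; -5/2; -19/8 | -37/16; -9/4; -2; -1; 0 } — -75/32
v(RRRBBRBRR) = { -3; -5/2; -19/8 | -75/32; -37/16; -9/4; -2; -1; 0 } — -151/64
v(RRRBBRBRRB) = { -3; -5/2; -19/8; -151/64 | -75/32; -37/16; -9/4; -2; -1; 0 } — -301/128
v(RRRBBRBRRBB) = { -3; -5/2; -19/8; -151/64; -301/128 | -75/32; -37/16; -9/4; -2; -1; 0 } — -601/256
v(RRRBBRBRRBBR) = { -3; -5/2; -19/8; -151/64; -301/128 | -601/256; -75/32; -37/16; -9/4; -2; -1; 0 } — -1203/512
v(RRRBBRBRRBBRB) = { -3; -5/2; -19/8; -151/64; -301/128; -1203/512 | -601/256; -75/32; -37/16; -9/4; -2; -1; 0 } — -2405/1024
v(RRRBBRBRRBBRBR) = { -3; -5/2; -19/8; -151/64; -301/128; -1203/512 | -2405/1024; -601/256; -75/32; -37/16; -9/4; -2; -1; 0 } — -4811/2048
v(RRRBBRBRRBBRBRR) = { -3; -5/2; -19/8; -151/64; -301/128; -1203/512 | -4811/2048; -2405/1024; -601/256; -75/32; -37/16; -9/4; -2; -1; 0 } — -9623/4096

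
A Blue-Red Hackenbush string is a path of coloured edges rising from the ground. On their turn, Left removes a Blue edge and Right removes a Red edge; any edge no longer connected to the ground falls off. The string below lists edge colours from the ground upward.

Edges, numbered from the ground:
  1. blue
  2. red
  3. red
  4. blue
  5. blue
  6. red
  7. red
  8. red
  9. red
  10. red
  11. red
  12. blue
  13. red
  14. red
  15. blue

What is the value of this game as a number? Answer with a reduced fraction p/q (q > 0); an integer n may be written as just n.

b: Left { 0 }, Right { (no moves) } gives simplest 1
br: Left { 0 }, Right { 1 } gives simplest 1/2
brr: Left { 0 }, Right { 1/2,1 } gives simplest 1/4
brrb: Left { 0,1/4 }, Right { 1/2,1 } gives simplest 3/8
brrbb: Left { 0,1/4,3/8 }, Right { 1/2,1 } gives simplest 7/16
brrbbr: Left { 0,1/4,3/8 }, Right { 7/16,1/2,1 } gives simplest 13/32
brrbbrr: Left { 0,1/4,3/8 }, Right { 13/32,7/16,1/2,1 } gives simplest 25/64
brrbbrrr: Left { 0,1/4,3/8 }, Right { 25/64,13/32,7/16,1/2,1 } gives simplest 49/128
brrbbrrrr: Left { 0,1/4,3/8 }, Right { 49/128,25/64,13/32,7/16,1/2,1 } gives simplest 97/256
brrbbrrrrr: Left { 0,1/4,3/8 }, Right { 97/256,49/128,25/64,13/32,7/16,1/2,1 } gives simplest 193/512
brrbbrrrrrr: Left { 0,1/4,3/8 }, Right { 193/512,97/256,49/128,25/64,13/32,7/16,1/2,1 } gives simplest 385/1024
brrbbrrrrrrb: Left { 0,1/4,3/8,385/1024 }, Right { 193/512,97/256,49/128,25/64,13/32,7/16,1/2,1 } gives simplest 771/2048
brrbbrrrrrrbr: Left { 0,1/4,3/8,385/1024 }, Right { 771/2048,193/512,97/256,49/128,25/64,13/32,7/16,1/2,1 } gives simplest 1541/4096
brrbbrrrrrrbrr: Left { 0,1/4,3/8,385/1024 }, Right { 1541/4096,771/2048,193/512,97/256,49/128,25/64,13/32,7/16,1/2,1 } gives simplest 3081/8192
brrbbrrrrrrbrrb: Left { 0,1/4,3/8,385/1024,3081/8192 }, Right { 1541/4096,771/2048,193/512,97/256,49/128,25/64,13/32,7/16,1/2,1 } gives simplest 6163/16384

6163/16384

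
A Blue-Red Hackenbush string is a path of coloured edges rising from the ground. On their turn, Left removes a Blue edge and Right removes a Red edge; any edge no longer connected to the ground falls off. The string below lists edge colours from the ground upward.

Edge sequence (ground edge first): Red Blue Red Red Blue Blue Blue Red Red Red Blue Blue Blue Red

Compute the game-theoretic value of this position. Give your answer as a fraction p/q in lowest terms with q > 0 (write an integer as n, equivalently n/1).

Build g(s[:k]) for k = 1..14, string s = Red Blue Red Red Blue Blue Blue Red Red Red Blue Blue Blue Red.
R: Left { — }, Right { 0 } — simplest -1
RB: Left { -1 }, Right { 0 } — simplest -1/2
RBR: Left { -1 }, Right { -1/2 0 } — simplest -3/4
RBRR: Left { -1 }, Right { -3/4 -1/2 0 } — simplest -7/8
RBRRB: Left { -1 -7/8 }, Right { -3/4 -1/2 0 } — simplest -13/16
RBRRBB: Left { -1 -7/8 -13/16 }, Right { -3/4 -1/2 0 } — simplest -25/32
RBRRBBB: Left { -1 -7/8 -13/16 -25/32 }, Right { -3/4 -1/2 0 } — simplest -49/64
RBRRBBBR: Left { -1 -7/8 -13/16 -25/32 }, Right { -49/64 -3/4 -1/2 0 } — simplest -99/128
RBRRBBBRR: Left { -1 -7/8 -13/16 -25/32 }, Right { -99/128 -49/64 -3/4 -1/2 0 } — simplest -199/256
RBRRBBBRRR: Left { -1 -7/8 -13/16 -25/32 }, Right { -199/256 -99/128 -49/64 -3/4 -1/2 0 } — simplest -399/512
RBRRBBBRRRB: Left { -1 -7/8 -13/16 -25/32 -399/512 }, Right { -199/256 -99/128 -49/64 -3/4 -1/2 0 } — simplest -797/1024
RBRRBBBRRRBB: Left { -1 -7/8 -13/16 -25/32 -399/512 -797/1024 }, Right { -199/256 -99/128 -49/64 -3/4 -1/2 0 } — simplest -1593/2048
RBRRBBBRRRBBB: Left { -1 -7/8 -13/16 -25/32 -399/512 -797/1024 -1593/2048 }, Right { -199/256 -99/128 -49/64 -3/4 -1/2 0 } — simplest -3185/4096
RBRRBBBRRRBBBR: Left { -1 -7/8 -13/16 -25/32 -399/512 -797/1024 -1593/2048 }, Right { -3185/4096 -199/256 -99/128 -49/64 -3/4 -1/2 0 } — simplest -6371/8192

-6371/8192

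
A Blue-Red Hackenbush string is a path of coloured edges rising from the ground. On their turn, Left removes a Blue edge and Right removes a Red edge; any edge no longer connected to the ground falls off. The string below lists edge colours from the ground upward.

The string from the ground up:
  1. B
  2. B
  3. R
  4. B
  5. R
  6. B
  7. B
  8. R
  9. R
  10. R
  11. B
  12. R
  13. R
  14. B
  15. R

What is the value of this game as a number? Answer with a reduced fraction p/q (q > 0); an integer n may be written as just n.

13861/8192

Prefix values for B B R B R B B R R R B R R B R via {L|R} + simplicity:
1 of 15 · B · max L 0 · min R +∞ gives 1
2 of 15 · BB · max L 1 · min R +∞ gives 2
3 of 15 · BBR · max L 1 · min R 2 gives 3/2
4 of 15 · BBRB · max L 3/2 · min R 2 gives 7/4
5 of 15 · BBRBR · max L 3/2 · min R 7/4 gives 13/8
6 of 15 · BBRBRB · max L 13/8 · min R 7/4 gives 27/16
7 of 15 · BBRBRBB · max L 27/16 · min R 7/4 gives 55/32
8 of 15 · BBRBRBBR · max L 27/16 · min R 55/32 gives 109/64
9 of 15 · BBRBRBBRR · max L 27/16 · min R 109/64 gives 217/128
10 of 15 · BBRBRBBRRR · max L 27/16 · min R 217/128 gives 433/256
11 of 15 · BBRBRBBRRRB · max L 433/256 · min R 217/128 gives 867/512
12 of 15 · BBRBRBBRRRBR · max L 433/256 · min R 867/512 gives 1733/1024
13 of 15 · BBRBRBBRRRBRR · max L 433/256 · min R 1733/1024 gives 3465/2048
14 of 15 · BBRBRBBRRRBRRB · max L 3465/2048 · min R 1733/1024 gives 6931/4096
15 of 15 · BBRBRBBRRRBRRBR · max L 3465/2048 · min R 6931/4096 gives 13861/8192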